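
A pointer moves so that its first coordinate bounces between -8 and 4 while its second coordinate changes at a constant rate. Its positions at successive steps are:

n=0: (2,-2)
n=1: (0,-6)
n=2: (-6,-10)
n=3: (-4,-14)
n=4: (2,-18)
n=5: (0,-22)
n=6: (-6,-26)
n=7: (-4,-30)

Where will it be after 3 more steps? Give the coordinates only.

(-6,-42)

The first coordinate travels 6 per step and bounces off the walls at -8 and 4.
  step 8: -4 → 2
  step 9: 2 → 0
  step 10: 0 → -6
The second coordinate changes by -4 each step: at step 10 it is -42.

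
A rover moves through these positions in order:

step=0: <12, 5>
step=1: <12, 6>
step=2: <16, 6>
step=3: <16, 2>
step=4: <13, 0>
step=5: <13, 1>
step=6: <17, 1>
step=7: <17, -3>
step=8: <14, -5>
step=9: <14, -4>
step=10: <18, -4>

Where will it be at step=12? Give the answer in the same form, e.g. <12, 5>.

<15, -10>

The moves between consecutive positions are <+0, +1>, <+4, +0>, <+0, -4>, <-3, -2>, <+0, +1>, <+4, +0>, <+0, -4>, <-3, -2>, <+0, +1>, <+4, +0>; they repeat the 4-cycle [<+0, +1>, <+4, +0>, <+0, -4>, <-3, -2>].
step 11: apply <+0, -4> → <18, -8>
step 12: apply <-3, -2> → <15, -10>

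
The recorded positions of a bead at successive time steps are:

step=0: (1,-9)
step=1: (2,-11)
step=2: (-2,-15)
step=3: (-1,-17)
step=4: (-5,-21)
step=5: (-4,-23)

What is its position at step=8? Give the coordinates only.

(-11,-33)

The moves between consecutive positions are (+1,-2), (-4,-4), (+1,-2), (-4,-4), (+1,-2); they repeat the 2-cycle [(+1,-2), (-4,-4)].
step 6: apply (-4,-4) → (-8,-27)
step 7: apply (+1,-2) → (-7,-29)
step 8: apply (-4,-4) → (-11,-33)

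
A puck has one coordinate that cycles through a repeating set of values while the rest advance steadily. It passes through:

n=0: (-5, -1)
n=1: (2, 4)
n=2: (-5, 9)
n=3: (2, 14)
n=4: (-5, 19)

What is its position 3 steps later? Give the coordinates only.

The first coordinate repeats the cycle [-5, 2] with period 2; step 7 mod 2 = 1, giving 2.
The second coordinate changes by +5 each step, so at step 7 it is -1 + 7·(5) = 34.

(2, 34)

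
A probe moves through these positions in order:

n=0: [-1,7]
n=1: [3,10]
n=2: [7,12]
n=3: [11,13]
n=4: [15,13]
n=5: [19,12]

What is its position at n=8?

[31,3]

Taking differences between consecutive positions: [+4,+3], [+4,+2], [+4,+1], [+4,+0], [+4,-1]. These grow by [+0,-1] each step.
step 6: [19,12] + [+4,-2] → [23,10]
step 7: [23,10] + [+4,-3] → [27,7]
step 8: [27,7] + [+4,-4] → [31,3]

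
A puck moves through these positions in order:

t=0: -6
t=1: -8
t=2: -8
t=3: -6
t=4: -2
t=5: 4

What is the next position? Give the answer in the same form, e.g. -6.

First differences are -2, +0, +2, +4, +6; their common second difference is +2 (constant acceleration).
step 6: 4 + 8 → 12

12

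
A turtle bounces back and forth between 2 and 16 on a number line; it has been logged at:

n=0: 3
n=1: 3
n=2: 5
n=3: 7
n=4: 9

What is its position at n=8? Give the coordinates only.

15

The value reflects between 2 and 16, moving 2 per step.
  step 5: 9 → 11
  step 6: 11 → 13
  step 7: 13 → 15
  step 8: 15 → 15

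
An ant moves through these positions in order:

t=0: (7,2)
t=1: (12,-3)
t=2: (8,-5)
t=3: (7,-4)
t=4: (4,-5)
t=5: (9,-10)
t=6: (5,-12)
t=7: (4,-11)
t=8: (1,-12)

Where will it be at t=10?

Step-to-step displacements: (+5,-5), (-4,-2), (-1,+1), (-3,-1), (+5,-5), (-4,-2), (-1,+1), (-3,-1) — a repeating cycle of length 4.
step 9: apply (+5,-5) → (6,-17)
step 10: apply (-4,-2) → (2,-19)

(2,-19)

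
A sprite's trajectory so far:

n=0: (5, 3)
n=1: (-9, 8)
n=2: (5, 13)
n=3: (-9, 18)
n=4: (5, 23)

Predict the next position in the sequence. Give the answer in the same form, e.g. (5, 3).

The first coordinate repeats the cycle [5, -9] with period 2; step 5 mod 2 = 1, giving -9.
The second coordinate changes by +5 each step, so at step 5 it is 3 + 5·(5) = 28.

(-9, 28)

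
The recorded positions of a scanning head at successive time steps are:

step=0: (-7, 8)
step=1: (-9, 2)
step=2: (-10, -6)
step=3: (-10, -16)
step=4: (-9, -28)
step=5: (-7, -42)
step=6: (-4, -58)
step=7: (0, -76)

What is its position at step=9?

Taking differences between consecutive positions: (-2, -6), (-1, -8), (+0, -10), (+1, -12), (+2, -14), (+3, -16), (+4, -18). These grow by (+1, -2) each step.
step 8: (0, -76) + (+5, -20) → (5, -96)
step 9: (5, -96) + (+6, -22) → (11, -118)

(11, -118)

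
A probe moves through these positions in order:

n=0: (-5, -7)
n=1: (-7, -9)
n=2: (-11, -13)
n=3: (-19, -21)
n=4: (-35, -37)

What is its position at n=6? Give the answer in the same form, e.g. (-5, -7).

Consecutive displacements (-2, -2), (-4, -4), (-8, -8), (-16, -16) scale by a factor of 2 each step.
step 5: (-35, -37) + (-32, -32) → (-67, -69)
step 6: (-67, -69) + (-64, -64) → (-131, -133)

(-131, -133)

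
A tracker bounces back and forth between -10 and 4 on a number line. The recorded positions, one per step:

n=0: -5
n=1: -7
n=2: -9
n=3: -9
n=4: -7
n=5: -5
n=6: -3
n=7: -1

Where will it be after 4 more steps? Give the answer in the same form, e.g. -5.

1

The value travels 2 per step and bounces off the walls at -10 and 4.
  step 8: -1 → 1
  step 9: 1 → 3
  step 10: 3 → 3
  step 11: 3 → 1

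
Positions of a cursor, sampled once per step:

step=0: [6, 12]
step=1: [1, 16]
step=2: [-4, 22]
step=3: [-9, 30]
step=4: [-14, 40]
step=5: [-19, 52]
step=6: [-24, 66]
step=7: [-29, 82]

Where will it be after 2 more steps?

[-39, 120]

First differences are [-5, +4], [-5, +6], [-5, +8], [-5, +10], [-5, +12], [-5, +14], [-5, +16]; their common second difference is [+0, +2] (constant acceleration).
step 8: [-29, 82] + [-5, +18] → [-34, 100]
step 9: [-34, 100] + [-5, +20] → [-39, 120]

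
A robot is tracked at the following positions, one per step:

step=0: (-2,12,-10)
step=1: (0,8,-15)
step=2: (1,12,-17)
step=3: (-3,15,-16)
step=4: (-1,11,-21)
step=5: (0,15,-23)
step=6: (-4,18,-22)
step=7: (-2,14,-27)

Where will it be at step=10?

(-3,17,-33)

Differencing gives (+2,-4,-5), (+1,+4,-2), (-4,+3,+1), (+2,-4,-5), (+1,+4,-2), (-4,+3,+1), (+2,-4,-5). This is the pattern (+2,-4,-5), (+1,+4,-2), (-4,+3,+1) repeated.
step 8: apply (+1,+4,-2) → (-1,18,-29)
step 9: apply (-4,+3,+1) → (-5,21,-28)
step 10: apply (+2,-4,-5) → (-3,17,-33)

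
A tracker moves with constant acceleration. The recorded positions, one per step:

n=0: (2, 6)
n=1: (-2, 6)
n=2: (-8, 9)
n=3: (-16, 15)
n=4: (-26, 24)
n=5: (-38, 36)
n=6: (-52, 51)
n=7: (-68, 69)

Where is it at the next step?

Taking differences between consecutive positions: (-4, +0), (-6, +3), (-8, +6), (-10, +9), (-12, +12), (-14, +15), (-16, +18). These grow by (-2, +3) each step.
step 8: (-68, 69) + (-18, +21) → (-86, 90)

(-86, 90)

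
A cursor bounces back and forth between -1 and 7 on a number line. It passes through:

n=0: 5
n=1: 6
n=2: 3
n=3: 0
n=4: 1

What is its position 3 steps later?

4

The value travels 3 per step and bounces off the walls at -1 and 7.
  step 5: 1 → 4
  step 6: 4 → 7
  step 7: 7 → 4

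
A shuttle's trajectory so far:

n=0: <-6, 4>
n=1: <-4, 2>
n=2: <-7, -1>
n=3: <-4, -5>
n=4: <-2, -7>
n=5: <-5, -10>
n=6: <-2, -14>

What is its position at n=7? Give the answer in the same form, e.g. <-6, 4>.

<0, -16>

Differencing gives <+2, -2>, <-3, -3>, <+3, -4>, <+2, -2>, <-3, -3>, <+3, -4>. This is the pattern <+2, -2>, <-3, -3>, <+3, -4> repeated.
step 7: apply <+2, -2> → <0, -16>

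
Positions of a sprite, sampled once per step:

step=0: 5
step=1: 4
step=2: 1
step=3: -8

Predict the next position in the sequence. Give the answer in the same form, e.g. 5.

-35

Step-to-step displacements: -1, -3, -9; each is 3× the previous.
step 4: -8 − 27 → -35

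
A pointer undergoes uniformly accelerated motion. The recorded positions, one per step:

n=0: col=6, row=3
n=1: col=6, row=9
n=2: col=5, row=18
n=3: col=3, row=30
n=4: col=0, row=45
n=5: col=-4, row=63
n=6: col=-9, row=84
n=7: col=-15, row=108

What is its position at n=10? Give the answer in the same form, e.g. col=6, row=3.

Taking differences between consecutive positions: (+0, +6), (-1, +9), (-2, +12), (-3, +15), (-4, +18), (-5, +21), (-6, +24). These grow by (-1, +3) each step.
step 8: col=-15, row=108 + (-7, +27) → col=-22, row=135
step 9: col=-22, row=135 + (-8, +30) → col=-30, row=165
step 10: col=-30, row=165 + (-9, +33) → col=-39, row=198

col=-39, row=198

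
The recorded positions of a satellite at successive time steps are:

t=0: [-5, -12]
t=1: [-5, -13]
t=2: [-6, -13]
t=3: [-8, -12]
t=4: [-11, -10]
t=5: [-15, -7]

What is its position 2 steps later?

Successive displacements: [+0, -1], [-1, +0], [-2, +1], [-3, +2], [-4, +3] — each changes by [-1, +1].
step 6: [-15, -7] + [-5, +4] → [-20, -3]
step 7: [-20, -3] + [-6, +5] → [-26, 2]

[-26, 2]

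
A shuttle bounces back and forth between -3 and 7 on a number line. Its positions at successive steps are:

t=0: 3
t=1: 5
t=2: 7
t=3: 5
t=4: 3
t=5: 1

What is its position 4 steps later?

1

The value travels 2 per step and bounces off the walls at -3 and 7.
  step 6: 1 → -1
  step 7: -1 → -3
  step 8: -3 → -1
  step 9: -1 → 1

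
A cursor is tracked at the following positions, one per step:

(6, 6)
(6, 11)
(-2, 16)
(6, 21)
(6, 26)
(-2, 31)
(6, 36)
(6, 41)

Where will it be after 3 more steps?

The first coordinate repeats the cycle [6, 6, -2] with period 3; step 10 mod 3 = 1, giving 6.
The second coordinate changes by +5 each step, so at step 10 it is 6 + 10·(5) = 56.

(6, 56)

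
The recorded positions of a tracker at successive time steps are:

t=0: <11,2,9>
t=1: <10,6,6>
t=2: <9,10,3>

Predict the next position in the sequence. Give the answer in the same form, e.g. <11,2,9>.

<8,14,0>

Each step adds <-1,+4,-3> to the position.
step 3: <9,10,3> + <-1,+4,-3> → <8,14,0>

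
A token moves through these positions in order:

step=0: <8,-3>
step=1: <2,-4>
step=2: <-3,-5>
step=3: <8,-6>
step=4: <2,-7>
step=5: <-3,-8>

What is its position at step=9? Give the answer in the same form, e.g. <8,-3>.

The first coordinate repeats the cycle [8, 2, -3] with period 3; step 9 mod 3 = 0, giving 8.
The second coordinate changes by -1 each step, so at step 9 it is -3 + 9·(-1) = -12.

<8,-12>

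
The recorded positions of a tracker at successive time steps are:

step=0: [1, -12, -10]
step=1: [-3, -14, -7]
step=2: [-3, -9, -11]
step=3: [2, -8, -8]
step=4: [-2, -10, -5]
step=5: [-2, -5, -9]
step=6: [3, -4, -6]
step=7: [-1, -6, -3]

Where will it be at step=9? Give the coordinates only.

Differencing gives [-4, -2, +3], [+0, +5, -4], [+5, +1, +3], [-4, -2, +3], [+0, +5, -4], [+5, +1, +3], [-4, -2, +3]. This is the pattern [-4, -2, +3], [+0, +5, -4], [+5, +1, +3] repeated.
step 8: apply [+0, +5, -4] → [-1, -1, -7]
step 9: apply [+5, +1, +3] → [4, 0, -4]

[4, 0, -4]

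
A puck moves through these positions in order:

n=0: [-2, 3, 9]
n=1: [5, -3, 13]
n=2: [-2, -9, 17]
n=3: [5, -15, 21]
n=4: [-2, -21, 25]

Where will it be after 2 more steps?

The first coordinate repeats the cycle [-2, 5] with period 2; step 6 mod 2 = 0, giving -2.
The second coordinate changes by -6 each step, so at step 6 it is 3 + 6·(-6) = -33.
The third coordinate changes by +4 each step, so at step 6 it is 9 + 6·(4) = 33.

[-2, -33, 33]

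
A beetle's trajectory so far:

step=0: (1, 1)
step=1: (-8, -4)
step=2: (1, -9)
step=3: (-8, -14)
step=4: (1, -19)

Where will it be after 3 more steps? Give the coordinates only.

First: cycles through 1, -8 every 2 steps. Step 7 lands at position 1 of the cycle → -8.
Second: linear, -5 per step → -34 at step 7.

(-8, -34)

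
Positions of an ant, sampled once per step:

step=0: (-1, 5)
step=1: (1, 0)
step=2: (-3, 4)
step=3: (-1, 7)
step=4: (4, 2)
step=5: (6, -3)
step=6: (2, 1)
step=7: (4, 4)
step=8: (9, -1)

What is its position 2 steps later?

(7, -2)

The moves between consecutive positions are (+2, -5), (-4, +4), (+2, +3), (+5, -5), (+2, -5), (-4, +4), (+2, +3), (+5, -5); they repeat the 4-cycle [(+2, -5), (-4, +4), (+2, +3), (+5, -5)].
step 9: apply (+2, -5) → (11, -6)
step 10: apply (-4, +4) → (7, -2)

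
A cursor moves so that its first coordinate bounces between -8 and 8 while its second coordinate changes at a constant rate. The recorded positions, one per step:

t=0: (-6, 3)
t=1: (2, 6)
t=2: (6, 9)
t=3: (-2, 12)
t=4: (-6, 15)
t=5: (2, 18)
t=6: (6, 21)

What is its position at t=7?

The first coordinate reflects between -8 and 8, moving 8 per step.
  step 7: 6 → -2
The second coordinate changes by +3 each step: at step 7 it is 24.

(-2, 24)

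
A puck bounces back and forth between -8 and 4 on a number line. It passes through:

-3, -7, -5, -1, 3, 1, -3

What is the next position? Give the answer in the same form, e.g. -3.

The value travels 4 per step and bounces off the walls at -8 and 4.
  step 7: -3 → -7

-7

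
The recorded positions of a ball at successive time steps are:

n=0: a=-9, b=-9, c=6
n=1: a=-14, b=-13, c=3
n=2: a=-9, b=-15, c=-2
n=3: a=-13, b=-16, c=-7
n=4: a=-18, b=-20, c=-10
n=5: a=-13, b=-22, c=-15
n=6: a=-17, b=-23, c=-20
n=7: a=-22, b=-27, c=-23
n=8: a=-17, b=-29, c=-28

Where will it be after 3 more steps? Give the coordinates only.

Step-to-step displacements: (-5,-4,-3), (+5,-2,-5), (-4,-1,-5), (-5,-4,-3), (+5,-2,-5), (-4,-1,-5), (-5,-4,-3), (+5,-2,-5) — a repeating cycle of length 3.
step 9: apply (-4,-1,-5) → a=-21, b=-30, c=-33
step 10: apply (-5,-4,-3) → a=-26, b=-34, c=-36
step 11: apply (+5,-2,-5) → a=-21, b=-36, c=-41

a=-21, b=-36, c=-41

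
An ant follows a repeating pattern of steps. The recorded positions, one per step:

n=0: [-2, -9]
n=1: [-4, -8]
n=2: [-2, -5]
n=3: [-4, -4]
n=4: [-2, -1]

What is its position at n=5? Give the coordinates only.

Step-to-step displacements: [-2, +1], [+2, +3], [-2, +1], [+2, +3] — a repeating cycle of length 2.
step 5: apply [-2, +1] → [-4, 0]

[-4, 0]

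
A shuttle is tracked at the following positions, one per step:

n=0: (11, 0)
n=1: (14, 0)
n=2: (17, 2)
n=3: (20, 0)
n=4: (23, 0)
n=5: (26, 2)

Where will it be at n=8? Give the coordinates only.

(35, 2)

First: linear, +3 per step → 35 at step 8.
Second: cycles through 0, 0, 2 every 3 steps. Step 8 lands at position 2 of the cycle → 2.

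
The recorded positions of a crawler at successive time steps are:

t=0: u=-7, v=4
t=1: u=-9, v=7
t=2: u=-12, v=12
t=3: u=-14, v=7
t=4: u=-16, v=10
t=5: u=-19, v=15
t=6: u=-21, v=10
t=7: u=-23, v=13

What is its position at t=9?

u=-28, v=13

Differencing gives (-2,+3), (-3,+5), (-2,-5), (-2,+3), (-3,+5), (-2,-5), (-2,+3). This is the pattern (-2,+3), (-3,+5), (-2,-5) repeated.
step 8: apply (-3,+5) → u=-26, v=18
step 9: apply (-2,-5) → u=-28, v=13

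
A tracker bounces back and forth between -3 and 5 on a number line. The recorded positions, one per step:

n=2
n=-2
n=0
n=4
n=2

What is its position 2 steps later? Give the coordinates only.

The value reflects between -3 and 5, moving 4 per step.
  step 5: 2 → -2
  step 6: -2 → 0

n=0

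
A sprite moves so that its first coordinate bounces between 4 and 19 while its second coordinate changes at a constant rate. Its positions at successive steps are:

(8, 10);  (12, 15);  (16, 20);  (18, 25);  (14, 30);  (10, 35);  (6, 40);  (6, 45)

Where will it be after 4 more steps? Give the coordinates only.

The first coordinate travels 4 per step and bounces off the walls at 4 and 19.
  step 8: 6 → 10
  step 9: 10 → 14
  step 10: 14 → 18
  step 11: 18 → 16
The second coordinate changes by +5 each step: at step 11 it is 65.

(16, 65)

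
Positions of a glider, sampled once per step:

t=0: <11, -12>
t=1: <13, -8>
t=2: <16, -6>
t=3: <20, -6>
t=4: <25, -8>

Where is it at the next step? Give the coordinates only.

<31, -12>

Taking differences between consecutive positions: <+2, +4>, <+3, +2>, <+4, +0>, <+5, -2>. These grow by <+1, -2> each step.
step 5: <25, -8> + <+6, -4> → <31, -12>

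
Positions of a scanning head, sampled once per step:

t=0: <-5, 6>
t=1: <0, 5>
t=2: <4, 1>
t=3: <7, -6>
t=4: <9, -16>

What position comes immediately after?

<10, -29>

Taking differences between consecutive positions: <+5, -1>, <+4, -4>, <+3, -7>, <+2, -10>. These grow by <-1, -3> each step.
step 5: <9, -16> + <+1, -13> → <10, -29>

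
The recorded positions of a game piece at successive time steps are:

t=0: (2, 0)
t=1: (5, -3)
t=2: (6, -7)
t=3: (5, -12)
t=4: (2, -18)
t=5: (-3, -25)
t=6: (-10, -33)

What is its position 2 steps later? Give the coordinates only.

(-30, -52)

Successive displacements: (+3, -3), (+1, -4), (-1, -5), (-3, -6), (-5, -7), (-7, -8) — each changes by (-2, -1).
step 7: (-10, -33) + (-9, -9) → (-19, -42)
step 8: (-19, -42) + (-11, -10) → (-30, -52)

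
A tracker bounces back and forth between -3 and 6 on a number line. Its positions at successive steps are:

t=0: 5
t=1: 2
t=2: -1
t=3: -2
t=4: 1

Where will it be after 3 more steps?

2

The value travels 3 per step and bounces off the walls at -3 and 6.
  step 5: 1 → 4
  step 6: 4 → 5
  step 7: 5 → 2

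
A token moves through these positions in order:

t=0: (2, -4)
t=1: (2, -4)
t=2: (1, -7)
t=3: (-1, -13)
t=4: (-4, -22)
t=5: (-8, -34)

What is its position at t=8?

Taking differences between consecutive positions: (+0, +0), (-1, -3), (-2, -6), (-3, -9), (-4, -12). These grow by (-1, -3) each step.
step 6: (-8, -34) + (-5, -15) → (-13, -49)
step 7: (-13, -49) + (-6, -18) → (-19, -67)
step 8: (-19, -67) + (-7, -21) → (-26, -88)

(-26, -88)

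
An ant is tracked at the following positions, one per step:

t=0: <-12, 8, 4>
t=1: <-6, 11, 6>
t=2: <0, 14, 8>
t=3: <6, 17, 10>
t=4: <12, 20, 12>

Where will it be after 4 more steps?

Constant displacement of <+6, +3, +2> per step.
step 5: <12, 20, 12> + <+6, +3, +2> → <18, 23, 14>
step 6: <18, 23, 14> + <+6, +3, +2> → <24, 26, 16>
step 7: <24, 26, 16> + <+6, +3, +2> → <30, 29, 18>
step 8: <30, 29, 18> + <+6, +3, +2> → <36, 32, 20>

<36, 32, 20>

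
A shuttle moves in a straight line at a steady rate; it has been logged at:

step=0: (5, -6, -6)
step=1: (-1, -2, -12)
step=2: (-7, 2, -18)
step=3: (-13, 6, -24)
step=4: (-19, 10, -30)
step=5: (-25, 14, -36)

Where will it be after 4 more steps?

(-49, 30, -60)

Each step adds (-6, +4, -6) to the position.
step 6: (-25, 14, -36) + (-6, +4, -6) → (-31, 18, -42)
step 7: (-31, 18, -42) + (-6, +4, -6) → (-37, 22, -48)
step 8: (-37, 22, -48) + (-6, +4, -6) → (-43, 26, -54)
step 9: (-43, 26, -54) + (-6, +4, -6) → (-49, 30, -60)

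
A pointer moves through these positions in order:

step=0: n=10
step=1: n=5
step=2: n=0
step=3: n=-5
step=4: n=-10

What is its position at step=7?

Constant displacement of -5 per step.
step 5: -10 − 5 → n=-15
step 6: -15 − 5 → n=-20
step 7: -20 − 5 → n=-25

n=-25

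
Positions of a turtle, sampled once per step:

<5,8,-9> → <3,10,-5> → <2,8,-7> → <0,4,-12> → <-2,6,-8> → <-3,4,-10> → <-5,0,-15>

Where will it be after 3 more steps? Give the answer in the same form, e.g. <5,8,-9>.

<-10,-4,-18>

Step-to-step displacements: <-2,+2,+4>, <-1,-2,-2>, <-2,-4,-5>, <-2,+2,+4>, <-1,-2,-2>, <-2,-4,-5> — a repeating cycle of length 3.
step 7: apply <-2,+2,+4> → <-7,2,-11>
step 8: apply <-1,-2,-2> → <-8,0,-13>
step 9: apply <-2,-4,-5> → <-10,-4,-18>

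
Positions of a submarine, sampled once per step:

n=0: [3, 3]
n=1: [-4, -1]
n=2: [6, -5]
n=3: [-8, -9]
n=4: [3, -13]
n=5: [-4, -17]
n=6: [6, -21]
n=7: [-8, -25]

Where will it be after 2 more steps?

[-4, -33]

The first coordinate repeats the cycle [3, -4, 6, -8] with period 4; step 9 mod 4 = 1, giving -4.
The second coordinate changes by -4 each step, so at step 9 it is 3 + 9·(-4) = -33.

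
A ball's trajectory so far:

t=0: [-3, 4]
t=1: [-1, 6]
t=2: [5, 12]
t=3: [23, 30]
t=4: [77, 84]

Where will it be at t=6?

[725, 732]

The jumps are [+2, +2], [+6, +6], [+18, +18], [+54, +54] — a geometric progression with ratio 3.
step 5: [77, 84] + [+162, +162] → [239, 246]
step 6: [239, 246] + [+486, +486] → [725, 732]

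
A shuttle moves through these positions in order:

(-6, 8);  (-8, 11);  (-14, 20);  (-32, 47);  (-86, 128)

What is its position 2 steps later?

(-734, 1100)

Consecutive displacements (-2, +3), (-6, +9), (-18, +27), (-54, +81) scale by a factor of 3 each step.
step 5: (-86, 128) + (-162, +243) → (-248, 371)
step 6: (-248, 371) + (-486, +729) → (-734, 1100)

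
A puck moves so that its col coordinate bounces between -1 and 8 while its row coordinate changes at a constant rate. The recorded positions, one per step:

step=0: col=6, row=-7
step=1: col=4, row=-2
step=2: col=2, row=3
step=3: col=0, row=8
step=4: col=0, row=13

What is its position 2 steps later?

col=4, row=23

The col coordinate reflects between -1 and 8, moving 2 per step.
  step 5: 0 → 2
  step 6: 2 → 4
The row coordinate changes by +5 each step: at step 6 it is 23.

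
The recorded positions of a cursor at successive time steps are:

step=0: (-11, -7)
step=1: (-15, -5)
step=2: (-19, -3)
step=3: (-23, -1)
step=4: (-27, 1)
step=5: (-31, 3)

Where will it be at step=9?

(-47, 11)

Each step adds (-4, +2) to the position.
step 6: (-31, 3) + (-4, +2) → (-35, 5)
step 7: (-35, 5) + (-4, +2) → (-39, 7)
step 8: (-39, 7) + (-4, +2) → (-43, 9)
step 9: (-43, 9) + (-4, +2) → (-47, 11)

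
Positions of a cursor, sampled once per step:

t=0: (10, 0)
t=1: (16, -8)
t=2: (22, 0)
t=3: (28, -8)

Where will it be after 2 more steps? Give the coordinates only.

First: linear, +6 per step → 40 at step 5.
Second: cycles through 0, -8 every 2 steps. Step 5 lands at position 1 of the cycle → -8.

(40, -8)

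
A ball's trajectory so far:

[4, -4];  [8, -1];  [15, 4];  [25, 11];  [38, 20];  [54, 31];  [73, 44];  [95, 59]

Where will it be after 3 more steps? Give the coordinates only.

[179, 116]

Successive displacements: [+4, +3], [+7, +5], [+10, +7], [+13, +9], [+16, +11], [+19, +13], [+22, +15] — each changes by [+3, +2].
step 8: [95, 59] + [+25, +17] → [120, 76]
step 9: [120, 76] + [+28, +19] → [148, 95]
step 10: [148, 95] + [+31, +21] → [179, 116]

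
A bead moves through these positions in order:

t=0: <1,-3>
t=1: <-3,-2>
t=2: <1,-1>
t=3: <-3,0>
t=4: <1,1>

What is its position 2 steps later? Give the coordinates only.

Step-to-step displacements: <-4,+1>, <+4,+1>, <-4,+1>, <+4,+1> — a repeating cycle of length 2.
step 5: apply <-4,+1> → <-3,2>
step 6: apply <+4,+1> → <1,3>

<1,3>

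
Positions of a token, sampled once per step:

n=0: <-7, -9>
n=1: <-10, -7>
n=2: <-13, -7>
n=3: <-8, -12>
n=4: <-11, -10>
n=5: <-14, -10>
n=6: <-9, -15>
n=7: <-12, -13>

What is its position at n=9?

Step-to-step displacements: <-3, +2>, <-3, +0>, <+5, -5>, <-3, +2>, <-3, +0>, <+5, -5>, <-3, +2> — a repeating cycle of length 3.
step 8: apply <-3, +0> → <-15, -13>
step 9: apply <+5, -5> → <-10, -18>

<-10, -18>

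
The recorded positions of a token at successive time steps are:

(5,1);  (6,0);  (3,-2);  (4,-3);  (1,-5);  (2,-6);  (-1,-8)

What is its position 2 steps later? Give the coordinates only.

Differencing gives (+1,-1), (-3,-2), (+1,-1), (-3,-2), (+1,-1), (-3,-2). This is the pattern (+1,-1), (-3,-2) repeated.
step 7: apply (+1,-1) → (0,-9)
step 8: apply (-3,-2) → (-3,-11)

(-3,-11)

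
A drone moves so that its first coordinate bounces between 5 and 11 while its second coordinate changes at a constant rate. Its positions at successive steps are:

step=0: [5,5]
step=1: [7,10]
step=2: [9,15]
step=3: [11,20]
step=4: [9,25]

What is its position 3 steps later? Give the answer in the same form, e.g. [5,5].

The first coordinate travels 2 per step and bounces off the walls at 5 and 11.
  step 5: 9 → 7
  step 6: 7 → 5
  step 7: 5 → 7
The second coordinate changes by +5 each step: at step 7 it is 40.

[7,40]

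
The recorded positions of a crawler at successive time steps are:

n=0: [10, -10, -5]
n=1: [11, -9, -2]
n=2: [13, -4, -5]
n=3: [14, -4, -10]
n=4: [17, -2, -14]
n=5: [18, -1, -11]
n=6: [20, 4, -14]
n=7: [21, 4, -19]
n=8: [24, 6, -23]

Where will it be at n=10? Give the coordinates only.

[27, 12, -23]

Step-to-step displacements: [+1, +1, +3], [+2, +5, -3], [+1, +0, -5], [+3, +2, -4], [+1, +1, +3], [+2, +5, -3], [+1, +0, -5], [+3, +2, -4] — a repeating cycle of length 4.
step 9: apply [+1, +1, +3] → [25, 7, -20]
step 10: apply [+2, +5, -3] → [27, 12, -23]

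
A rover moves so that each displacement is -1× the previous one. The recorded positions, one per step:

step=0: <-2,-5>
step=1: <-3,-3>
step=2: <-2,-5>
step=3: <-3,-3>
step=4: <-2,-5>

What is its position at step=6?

Step-to-step displacements: <-1,+2>, <+1,-2>, <-1,+2>, <+1,-2>; each is -1× the previous.
step 5: <-2,-5> + <-1,+2> → <-3,-3>
step 6: <-3,-3> + <+1,-2> → <-2,-5>

<-2,-5>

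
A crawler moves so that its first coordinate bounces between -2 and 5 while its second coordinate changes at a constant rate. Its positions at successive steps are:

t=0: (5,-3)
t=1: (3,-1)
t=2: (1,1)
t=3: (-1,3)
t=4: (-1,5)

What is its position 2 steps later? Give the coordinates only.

The first coordinate reflects between -2 and 5, moving 2 per step.
  step 5: -1 → 1
  step 6: 1 → 3
The second coordinate changes by +2 each step: at step 6 it is 9.

(3,9)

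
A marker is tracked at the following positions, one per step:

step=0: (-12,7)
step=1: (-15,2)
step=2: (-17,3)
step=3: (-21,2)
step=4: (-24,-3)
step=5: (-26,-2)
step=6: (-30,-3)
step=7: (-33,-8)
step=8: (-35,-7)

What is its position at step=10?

Step-to-step displacements: (-3,-5), (-2,+1), (-4,-1), (-3,-5), (-2,+1), (-4,-1), (-3,-5), (-2,+1) — a repeating cycle of length 3.
step 9: apply (-4,-1) → (-39,-8)
step 10: apply (-3,-5) → (-42,-13)

(-42,-13)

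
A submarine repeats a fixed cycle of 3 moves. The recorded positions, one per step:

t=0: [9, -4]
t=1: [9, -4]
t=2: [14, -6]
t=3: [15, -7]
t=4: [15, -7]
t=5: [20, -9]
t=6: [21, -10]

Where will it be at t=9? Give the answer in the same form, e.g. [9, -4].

[27, -13]

Differencing gives [+0, +0], [+5, -2], [+1, -1], [+0, +0], [+5, -2], [+1, -1]. This is the pattern [+0, +0], [+5, -2], [+1, -1] repeated.
step 7: apply [+0, +0] → [21, -10]
step 8: apply [+5, -2] → [26, -12]
step 9: apply [+1, -1] → [27, -13]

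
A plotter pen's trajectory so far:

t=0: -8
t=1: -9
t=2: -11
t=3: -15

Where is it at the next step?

The jumps are -1, -2, -4 — a geometric progression with ratio 2.
step 4: -15 − 8 → -23

-23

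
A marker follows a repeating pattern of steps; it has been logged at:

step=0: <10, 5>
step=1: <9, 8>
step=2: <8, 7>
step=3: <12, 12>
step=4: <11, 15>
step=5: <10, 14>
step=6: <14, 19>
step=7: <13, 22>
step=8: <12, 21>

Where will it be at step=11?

Step-to-step displacements: <-1, +3>, <-1, -1>, <+4, +5>, <-1, +3>, <-1, -1>, <+4, +5>, <-1, +3>, <-1, -1> — a repeating cycle of length 3.
step 9: apply <+4, +5> → <16, 26>
step 10: apply <-1, +3> → <15, 29>
step 11: apply <-1, -1> → <14, 28>

<14, 28>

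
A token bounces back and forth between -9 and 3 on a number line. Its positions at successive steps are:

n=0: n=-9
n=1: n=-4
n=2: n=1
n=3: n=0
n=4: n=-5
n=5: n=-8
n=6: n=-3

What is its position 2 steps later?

The value reflects between -9 and 3, moving 5 per step.
  step 7: -3 → 2
  step 8: 2 → -1

n=-1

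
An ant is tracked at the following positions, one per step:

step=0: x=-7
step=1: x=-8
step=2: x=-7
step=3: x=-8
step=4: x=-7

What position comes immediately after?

Step-to-step displacements: -1, +1, -1, +1; each is -1× the previous.
step 5: -7 − 1 → x=-8

x=-8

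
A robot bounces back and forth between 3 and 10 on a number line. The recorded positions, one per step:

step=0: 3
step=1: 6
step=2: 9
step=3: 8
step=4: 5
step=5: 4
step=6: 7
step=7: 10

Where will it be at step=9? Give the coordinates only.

4

The value reflects between 3 and 10, moving 3 per step.
  step 8: 10 → 7
  step 9: 7 → 4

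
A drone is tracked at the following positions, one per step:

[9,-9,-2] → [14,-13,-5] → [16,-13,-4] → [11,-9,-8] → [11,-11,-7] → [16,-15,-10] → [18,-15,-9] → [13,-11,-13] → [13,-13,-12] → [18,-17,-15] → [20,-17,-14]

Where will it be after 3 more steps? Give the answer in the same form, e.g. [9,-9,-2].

[20,-19,-20]

The moves between consecutive positions are [+5,-4,-3], [+2,+0,+1], [-5,+4,-4], [+0,-2,+1], [+5,-4,-3], [+2,+0,+1], [-5,+4,-4], [+0,-2,+1], [+5,-4,-3], [+2,+0,+1]; they repeat the 4-cycle [[+5,-4,-3], [+2,+0,+1], [-5,+4,-4], [+0,-2,+1]].
step 11: apply [-5,+4,-4] → [15,-13,-18]
step 12: apply [+0,-2,+1] → [15,-15,-17]
step 13: apply [+5,-4,-3] → [20,-19,-20]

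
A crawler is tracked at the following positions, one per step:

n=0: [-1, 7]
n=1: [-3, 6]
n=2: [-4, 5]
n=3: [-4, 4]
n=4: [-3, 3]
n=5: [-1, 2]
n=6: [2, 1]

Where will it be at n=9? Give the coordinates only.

Successive displacements: [-2, -1], [-1, -1], [+0, -1], [+1, -1], [+2, -1], [+3, -1] — each changes by [+1, +0].
step 7: [2, 1] + [+4, -1] → [6, 0]
step 8: [6, 0] + [+5, -1] → [11, -1]
step 9: [11, -1] + [+6, -1] → [17, -2]

[17, -2]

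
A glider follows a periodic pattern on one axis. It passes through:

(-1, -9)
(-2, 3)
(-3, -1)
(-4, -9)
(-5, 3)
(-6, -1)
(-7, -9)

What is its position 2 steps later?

First: linear, -1 per step → -9 at step 8.
Second: cycles through -9, 3, -1 every 3 steps. Step 8 lands at position 2 of the cycle → -1.

(-9, -1)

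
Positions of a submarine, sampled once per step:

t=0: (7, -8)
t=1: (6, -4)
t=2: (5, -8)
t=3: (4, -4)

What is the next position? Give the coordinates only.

The first coordinate changes by -1 each step, so at step 4 it is 7 + 4·(-1) = 3.
The second coordinate repeats the cycle [-8, -4] with period 2; step 4 mod 2 = 0, giving -8.

(3, -8)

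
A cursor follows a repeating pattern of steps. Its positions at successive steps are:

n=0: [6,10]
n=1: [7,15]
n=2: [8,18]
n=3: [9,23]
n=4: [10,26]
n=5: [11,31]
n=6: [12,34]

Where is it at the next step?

Step-to-step displacements: [+1,+5], [+1,+3], [+1,+5], [+1,+3], [+1,+5], [+1,+3] — a repeating cycle of length 2.
step 7: apply [+1,+5] → [13,39]

[13,39]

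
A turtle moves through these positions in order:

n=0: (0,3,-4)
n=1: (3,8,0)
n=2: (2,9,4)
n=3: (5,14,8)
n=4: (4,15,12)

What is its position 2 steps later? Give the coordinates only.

Differencing gives (+3,+5,+4), (-1,+1,+4), (+3,+5,+4), (-1,+1,+4). This is the pattern (+3,+5,+4), (-1,+1,+4) repeated.
step 5: apply (+3,+5,+4) → (7,20,16)
step 6: apply (-1,+1,+4) → (6,21,20)

(6,21,20)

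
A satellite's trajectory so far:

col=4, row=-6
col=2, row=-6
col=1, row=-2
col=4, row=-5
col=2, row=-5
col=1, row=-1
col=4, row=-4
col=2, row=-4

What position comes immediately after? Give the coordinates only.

The moves between consecutive positions are (-2, +0), (-1, +4), (+3, -3), (-2, +0), (-1, +4), (+3, -3), (-2, +0); they repeat the 3-cycle [(-2, +0), (-1, +4), (+3, -3)].
step 8: apply (-1, +4) → col=1, row=0

col=1, row=0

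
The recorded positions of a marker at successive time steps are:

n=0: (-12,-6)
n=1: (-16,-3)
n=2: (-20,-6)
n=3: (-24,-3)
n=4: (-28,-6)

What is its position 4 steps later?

(-44,-6)

The first coordinate changes by -4 each step, so at step 8 it is -12 + 8·(-4) = -44.
The second coordinate repeats the cycle [-6, -3] with period 2; step 8 mod 2 = 0, giving -6.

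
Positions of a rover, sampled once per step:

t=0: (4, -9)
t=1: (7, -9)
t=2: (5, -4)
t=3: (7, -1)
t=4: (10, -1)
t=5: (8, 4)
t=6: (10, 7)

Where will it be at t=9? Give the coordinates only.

Differencing gives (+3, +0), (-2, +5), (+2, +3), (+3, +0), (-2, +5), (+2, +3). This is the pattern (+3, +0), (-2, +5), (+2, +3) repeated.
step 7: apply (+3, +0) → (13, 7)
step 8: apply (-2, +5) → (11, 12)
step 9: apply (+2, +3) → (13, 15)

(13, 15)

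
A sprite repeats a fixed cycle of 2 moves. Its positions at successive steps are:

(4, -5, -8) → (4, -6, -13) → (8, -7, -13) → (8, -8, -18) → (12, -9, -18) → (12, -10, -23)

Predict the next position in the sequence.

Step-to-step displacements: (+0, -1, -5), (+4, -1, +0), (+0, -1, -5), (+4, -1, +0), (+0, -1, -5) — a repeating cycle of length 2.
step 6: apply (+4, -1, +0) → (16, -11, -23)

(16, -11, -23)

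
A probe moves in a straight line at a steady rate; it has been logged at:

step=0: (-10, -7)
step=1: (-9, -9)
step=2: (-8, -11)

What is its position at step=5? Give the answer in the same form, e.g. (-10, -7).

(-5, -17)

Each step adds (+1, -2) to the position.
step 3: (-8, -11) + (+1, -2) → (-7, -13)
step 4: (-7, -13) + (+1, -2) → (-6, -15)
step 5: (-6, -15) + (+1, -2) → (-5, -17)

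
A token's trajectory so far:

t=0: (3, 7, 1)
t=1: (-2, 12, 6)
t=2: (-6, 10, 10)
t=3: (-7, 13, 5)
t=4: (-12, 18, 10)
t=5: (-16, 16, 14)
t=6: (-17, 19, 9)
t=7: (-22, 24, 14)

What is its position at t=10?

Step-to-step displacements: (-5, +5, +5), (-4, -2, +4), (-1, +3, -5), (-5, +5, +5), (-4, -2, +4), (-1, +3, -5), (-5, +5, +5) — a repeating cycle of length 3.
step 8: apply (-4, -2, +4) → (-26, 22, 18)
step 9: apply (-1, +3, -5) → (-27, 25, 13)
step 10: apply (-5, +5, +5) → (-32, 30, 18)

(-32, 30, 18)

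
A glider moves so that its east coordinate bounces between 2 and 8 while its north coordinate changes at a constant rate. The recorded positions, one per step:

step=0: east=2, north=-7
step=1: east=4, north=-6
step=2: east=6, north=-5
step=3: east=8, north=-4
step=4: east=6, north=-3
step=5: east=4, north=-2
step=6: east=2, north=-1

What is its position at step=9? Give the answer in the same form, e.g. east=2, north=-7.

east=8, north=2

The east coordinate travels 2 per step and bounces off the walls at 2 and 8.
  step 7: 2 → 4
  step 8: 4 → 6
  step 9: 6 → 8
The north coordinate changes by +1 each step: at step 9 it is 2.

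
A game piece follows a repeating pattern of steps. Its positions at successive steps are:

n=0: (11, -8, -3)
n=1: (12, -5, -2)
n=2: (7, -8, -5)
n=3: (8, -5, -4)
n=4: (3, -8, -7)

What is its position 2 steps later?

The moves between consecutive positions are (+1, +3, +1), (-5, -3, -3), (+1, +3, +1), (-5, -3, -3); they repeat the 2-cycle [(+1, +3, +1), (-5, -3, -3)].
step 5: apply (+1, +3, +1) → (4, -5, -6)
step 6: apply (-5, -3, -3) → (-1, -8, -9)

(-1, -8, -9)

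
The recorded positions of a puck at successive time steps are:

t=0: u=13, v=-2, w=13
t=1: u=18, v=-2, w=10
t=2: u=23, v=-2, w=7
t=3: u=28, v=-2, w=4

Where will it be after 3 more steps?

The position changes by (+5,+0,-3) every step.
step 4: u=28, v=-2, w=4 + (+5,+0,-3) → u=33, v=-2, w=1
step 5: u=33, v=-2, w=1 + (+5,+0,-3) → u=38, v=-2, w=-2
step 6: u=38, v=-2, w=-2 + (+5,+0,-3) → u=43, v=-2, w=-5

u=43, v=-2, w=-5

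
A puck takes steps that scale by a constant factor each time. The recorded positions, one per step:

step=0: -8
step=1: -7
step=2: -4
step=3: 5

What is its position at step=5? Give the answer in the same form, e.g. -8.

113

Step-to-step displacements: +1, +3, +9; each is 3× the previous.
step 4: 5 + 27 → 32
step 5: 32 + 81 → 113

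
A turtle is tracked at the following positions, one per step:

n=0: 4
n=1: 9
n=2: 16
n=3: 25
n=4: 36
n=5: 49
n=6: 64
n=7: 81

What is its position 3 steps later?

First differences are +5, +7, +9, +11, +13, +15, +17; their common second difference is +2 (constant acceleration).
step 8: 81 + 19 → 100
step 9: 100 + 21 → 121
step 10: 121 + 23 → 144

144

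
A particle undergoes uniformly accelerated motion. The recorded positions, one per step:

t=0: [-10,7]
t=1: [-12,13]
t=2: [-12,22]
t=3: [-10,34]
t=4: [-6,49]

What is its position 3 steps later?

First differences are [-2,+6], [+0,+9], [+2,+12], [+4,+15]; their common second difference is [+2,+3] (constant acceleration).
step 5: [-6,49] + [+6,+18] → [0,67]
step 6: [0,67] + [+8,+21] → [8,88]
step 7: [8,88] + [+10,+24] → [18,112]

[18,112]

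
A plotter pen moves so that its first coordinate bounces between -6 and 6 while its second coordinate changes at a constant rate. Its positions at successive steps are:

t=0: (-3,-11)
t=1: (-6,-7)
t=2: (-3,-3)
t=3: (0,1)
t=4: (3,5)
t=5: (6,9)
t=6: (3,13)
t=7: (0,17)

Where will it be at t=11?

The first coordinate reflects between -6 and 6, moving 3 per step.
  step 8: 0 → -3
  step 9: -3 → -6
  step 10: -6 → -3
  step 11: -3 → 0
The second coordinate changes by +4 each step: at step 11 it is 33.

(0,33)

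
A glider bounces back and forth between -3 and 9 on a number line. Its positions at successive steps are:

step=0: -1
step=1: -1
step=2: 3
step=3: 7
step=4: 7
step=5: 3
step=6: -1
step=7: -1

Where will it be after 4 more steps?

3

The value reflects between -3 and 9, moving 4 per step.
  step 8: -1 → 3
  step 9: 3 → 7
  step 10: 7 → 7
  step 11: 7 → 3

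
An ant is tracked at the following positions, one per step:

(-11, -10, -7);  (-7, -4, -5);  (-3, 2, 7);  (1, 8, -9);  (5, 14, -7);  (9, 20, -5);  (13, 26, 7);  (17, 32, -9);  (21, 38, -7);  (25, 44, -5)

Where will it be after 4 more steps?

The first coordinate changes by +4 each step, so at step 13 it is -11 + 13·(4) = 41.
The second coordinate changes by +6 each step, so at step 13 it is -10 + 13·(6) = 68.
The third coordinate repeats the cycle [-7, -5, 7, -9] with period 4; step 13 mod 4 = 1, giving -5.

(41, 68, -5)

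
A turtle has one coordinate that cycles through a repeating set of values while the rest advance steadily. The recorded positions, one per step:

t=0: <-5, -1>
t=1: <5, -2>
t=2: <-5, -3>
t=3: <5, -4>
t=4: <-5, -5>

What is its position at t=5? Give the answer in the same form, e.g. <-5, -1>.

The first coordinate repeats the cycle [-5, 5] with period 2; step 5 mod 2 = 1, giving 5.
The second coordinate changes by -1 each step, so at step 5 it is -1 + 5·(-1) = -6.

<5, -6>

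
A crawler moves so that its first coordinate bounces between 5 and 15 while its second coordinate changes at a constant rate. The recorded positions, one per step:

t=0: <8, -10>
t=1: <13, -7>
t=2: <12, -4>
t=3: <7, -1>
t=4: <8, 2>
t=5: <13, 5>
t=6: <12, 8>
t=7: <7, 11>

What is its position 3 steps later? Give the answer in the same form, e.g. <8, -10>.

The first coordinate reflects between 5 and 15, moving 5 per step.
  step 8: 7 → 8
  step 9: 8 → 13
  step 10: 13 → 12
The second coordinate changes by +3 each step: at step 10 it is 20.

<12, 20>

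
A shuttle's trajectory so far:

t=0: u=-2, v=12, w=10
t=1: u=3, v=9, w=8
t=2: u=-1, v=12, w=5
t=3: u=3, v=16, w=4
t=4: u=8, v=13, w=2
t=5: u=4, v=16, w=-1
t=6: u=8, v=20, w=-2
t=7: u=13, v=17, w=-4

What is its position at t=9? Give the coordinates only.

u=13, v=24, w=-8

The moves between consecutive positions are (+5, -3, -2), (-4, +3, -3), (+4, +4, -1), (+5, -3, -2), (-4, +3, -3), (+4, +4, -1), (+5, -3, -2); they repeat the 3-cycle [(+5, -3, -2), (-4, +3, -3), (+4, +4, -1)].
step 8: apply (-4, +3, -3) → u=9, v=20, w=-7
step 9: apply (+4, +4, -1) → u=13, v=24, w=-8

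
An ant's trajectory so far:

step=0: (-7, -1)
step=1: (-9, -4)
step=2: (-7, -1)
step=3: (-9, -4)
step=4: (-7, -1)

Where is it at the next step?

(-9, -4)

Step-to-step displacements: (-2, -3), (+2, +3), (-2, -3), (+2, +3); each is -1× the previous.
step 5: (-7, -1) + (-2, -3) → (-9, -4)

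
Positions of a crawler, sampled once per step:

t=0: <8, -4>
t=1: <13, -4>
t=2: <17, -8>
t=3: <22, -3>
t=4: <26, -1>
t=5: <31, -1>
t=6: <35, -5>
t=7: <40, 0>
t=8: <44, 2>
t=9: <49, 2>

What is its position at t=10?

<53, -2>

The moves between consecutive positions are <+5, +0>, <+4, -4>, <+5, +5>, <+4, +2>, <+5, +0>, <+4, -4>, <+5, +5>, <+4, +2>, <+5, +0>; they repeat the 4-cycle [<+5, +0>, <+4, -4>, <+5, +5>, <+4, +2>].
step 10: apply <+4, -4> → <53, -2>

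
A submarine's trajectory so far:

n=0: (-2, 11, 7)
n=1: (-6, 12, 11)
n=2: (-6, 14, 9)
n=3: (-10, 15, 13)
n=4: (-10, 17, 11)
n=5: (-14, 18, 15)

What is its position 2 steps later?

(-18, 21, 17)

Differencing gives (-4, +1, +4), (+0, +2, -2), (-4, +1, +4), (+0, +2, -2), (-4, +1, +4). This is the pattern (-4, +1, +4), (+0, +2, -2) repeated.
step 6: apply (+0, +2, -2) → (-14, 20, 13)
step 7: apply (-4, +1, +4) → (-18, 21, 17)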